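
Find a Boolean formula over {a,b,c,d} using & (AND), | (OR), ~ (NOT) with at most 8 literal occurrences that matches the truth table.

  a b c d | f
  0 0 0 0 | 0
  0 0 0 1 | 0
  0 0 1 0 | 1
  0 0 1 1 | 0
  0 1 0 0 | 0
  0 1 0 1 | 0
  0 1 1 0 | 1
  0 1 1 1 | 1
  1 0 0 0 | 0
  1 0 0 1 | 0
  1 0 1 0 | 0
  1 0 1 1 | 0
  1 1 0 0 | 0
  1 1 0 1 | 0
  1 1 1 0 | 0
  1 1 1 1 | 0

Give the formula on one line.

((~a & c) & ((~d | b) | a))

  ~a = 1111111100000000
  (~a & c) = 0011001100000000
  ~d = 1010101010101010
  (~d | b) = 1010111110101111
  ((~d | b) | a) = 1010111111111111
  ((~a & c) & ((~d | b) | a)) = 0010001100000000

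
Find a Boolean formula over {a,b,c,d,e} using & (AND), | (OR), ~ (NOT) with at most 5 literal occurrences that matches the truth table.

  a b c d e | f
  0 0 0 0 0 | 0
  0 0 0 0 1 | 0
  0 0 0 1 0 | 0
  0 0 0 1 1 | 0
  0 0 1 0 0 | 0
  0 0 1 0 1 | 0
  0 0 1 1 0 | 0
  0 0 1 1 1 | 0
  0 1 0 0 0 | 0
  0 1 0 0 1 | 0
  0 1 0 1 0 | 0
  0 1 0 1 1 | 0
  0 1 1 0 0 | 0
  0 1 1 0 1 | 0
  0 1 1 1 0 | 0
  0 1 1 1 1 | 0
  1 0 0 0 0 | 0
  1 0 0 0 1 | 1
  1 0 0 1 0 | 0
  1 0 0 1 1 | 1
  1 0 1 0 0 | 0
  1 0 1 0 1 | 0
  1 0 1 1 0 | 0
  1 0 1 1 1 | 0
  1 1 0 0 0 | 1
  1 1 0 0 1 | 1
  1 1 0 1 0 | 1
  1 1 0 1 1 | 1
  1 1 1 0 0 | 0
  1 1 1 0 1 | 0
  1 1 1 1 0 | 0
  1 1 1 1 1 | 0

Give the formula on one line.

((a & ~c) & ((b & a) | e))

  ~c = 11110000111100001111000011110000
  (a & ~c) = 00000000000000001111000011110000
  (b & a) = 00000000000000000000000011111111
  ((b & a) | e) = 01010101010101010101010111111111
  ((a & ~c) & ((b & a) | e)) = 00000000000000000101000011110000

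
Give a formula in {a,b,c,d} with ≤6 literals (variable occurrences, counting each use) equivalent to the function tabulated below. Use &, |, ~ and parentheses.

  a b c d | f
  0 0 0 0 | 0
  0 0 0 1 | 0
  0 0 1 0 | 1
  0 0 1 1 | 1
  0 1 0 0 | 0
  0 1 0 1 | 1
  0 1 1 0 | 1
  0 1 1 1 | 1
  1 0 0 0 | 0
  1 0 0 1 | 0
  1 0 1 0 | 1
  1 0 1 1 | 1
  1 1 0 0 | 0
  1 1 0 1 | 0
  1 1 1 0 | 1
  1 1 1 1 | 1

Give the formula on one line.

  ~a = 1111111100000000
  (d & ~a) = 0101010100000000
  ((d & ~a) & b) = 0000010100000000
  (c | ((d & ~a) & b)) = 0011011100110011

(c | ((d & ~a) & b))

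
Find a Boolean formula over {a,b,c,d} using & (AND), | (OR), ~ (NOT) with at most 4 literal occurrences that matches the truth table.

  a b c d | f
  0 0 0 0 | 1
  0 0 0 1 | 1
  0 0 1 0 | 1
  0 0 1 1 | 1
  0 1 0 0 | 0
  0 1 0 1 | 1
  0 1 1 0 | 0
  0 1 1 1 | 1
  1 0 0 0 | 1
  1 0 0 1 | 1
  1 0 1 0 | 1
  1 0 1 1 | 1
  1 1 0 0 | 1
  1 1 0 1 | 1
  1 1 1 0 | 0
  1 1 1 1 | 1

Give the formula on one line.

  ~c = 1100110011001100
  (~c & a) = 0000000011001100
  ((~c & a) | d) = 0101010111011101
  ~b = 1111000011110000
  (((~c & a) | d) | ~b) = 1111010111111101

(((~c & a) | d) | ~b)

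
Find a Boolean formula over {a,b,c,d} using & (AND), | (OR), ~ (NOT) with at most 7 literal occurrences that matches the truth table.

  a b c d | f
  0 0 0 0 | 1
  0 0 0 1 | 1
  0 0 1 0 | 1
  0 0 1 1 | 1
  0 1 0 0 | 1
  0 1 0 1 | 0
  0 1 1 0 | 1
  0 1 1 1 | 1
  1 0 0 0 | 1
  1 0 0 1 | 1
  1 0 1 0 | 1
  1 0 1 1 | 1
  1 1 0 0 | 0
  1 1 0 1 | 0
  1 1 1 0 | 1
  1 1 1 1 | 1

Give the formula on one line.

(((~d & ~a) | c) | (~b & ~c))

  ~d = 1010101010101010
  ~a = 1111111100000000
  (~d & ~a) = 1010101000000000
  ((~d & ~a) | c) = 1011101100110011
  ~b = 1111000011110000
  ~c = 1100110011001100
  (~b & ~c) = 1100000011000000
  (((~d & ~a) | c) | (~b & ~c)) = 1111101111110011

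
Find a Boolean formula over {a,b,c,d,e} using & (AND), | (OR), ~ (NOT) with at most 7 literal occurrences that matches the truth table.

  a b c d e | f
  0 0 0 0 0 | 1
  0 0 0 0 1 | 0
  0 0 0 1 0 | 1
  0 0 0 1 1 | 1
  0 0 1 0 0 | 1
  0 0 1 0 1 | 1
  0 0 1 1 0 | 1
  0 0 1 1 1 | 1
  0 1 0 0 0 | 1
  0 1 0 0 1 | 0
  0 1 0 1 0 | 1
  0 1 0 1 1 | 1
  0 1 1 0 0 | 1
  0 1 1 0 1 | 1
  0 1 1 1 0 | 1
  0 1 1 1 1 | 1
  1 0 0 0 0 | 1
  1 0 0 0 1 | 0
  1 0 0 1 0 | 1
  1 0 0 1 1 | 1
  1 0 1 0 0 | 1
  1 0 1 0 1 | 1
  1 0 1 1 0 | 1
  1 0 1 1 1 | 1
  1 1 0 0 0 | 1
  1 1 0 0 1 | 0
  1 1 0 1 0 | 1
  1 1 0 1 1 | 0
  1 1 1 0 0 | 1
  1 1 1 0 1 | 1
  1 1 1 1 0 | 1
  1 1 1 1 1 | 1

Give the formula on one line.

  ~b = 11111111000000001111111100000000
  (d & ~b) = 00110011000000000011001100000000
  (c | (d & ~b)) = 00111111000011110011111100001111
  ~e = 10101010101010101010101010101010
  ~a = 11111111111111110000000000000000
  (b & ~a) = 00000000111111110000000000000000
  (d & (b & ~a)) = 00000000001100110000000000000000
  (~e | (d & (b & ~a))) = 10101010101110111010101010101010
  ((c | (d & ~b)) | (~e | (d & (b & ~a)))) = 10111111101111111011111110101111

((c | (d & ~b)) | (~e | (d & (b & ~a))))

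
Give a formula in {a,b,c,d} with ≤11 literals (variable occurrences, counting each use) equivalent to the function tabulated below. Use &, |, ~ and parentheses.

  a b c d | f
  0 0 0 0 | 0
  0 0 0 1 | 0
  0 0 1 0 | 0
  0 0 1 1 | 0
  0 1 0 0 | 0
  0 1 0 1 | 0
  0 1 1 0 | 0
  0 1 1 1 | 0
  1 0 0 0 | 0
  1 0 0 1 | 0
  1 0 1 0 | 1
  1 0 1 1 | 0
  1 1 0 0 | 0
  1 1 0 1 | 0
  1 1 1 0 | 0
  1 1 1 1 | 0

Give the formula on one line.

((((b | (~a & ~c)) | d) | c) & (a & (~d & ~b)))

  ~a = 1111111100000000
  ~c = 1100110011001100
  (~a & ~c) = 1100110000000000
  (b | (~a & ~c)) = 1100111100001111
  ((b | (~a & ~c)) | d) = 1101111101011111
  (((b | (~a & ~c)) | d) | c) = 1111111101111111
  ~d = 1010101010101010
  ~b = 1111000011110000
  (~d & ~b) = 1010000010100000
  (a & (~d & ~b)) = 0000000010100000
  ((((b | (~a & ~c)) | d) | c) & (a & (~d & ~b))) = 0000000000100000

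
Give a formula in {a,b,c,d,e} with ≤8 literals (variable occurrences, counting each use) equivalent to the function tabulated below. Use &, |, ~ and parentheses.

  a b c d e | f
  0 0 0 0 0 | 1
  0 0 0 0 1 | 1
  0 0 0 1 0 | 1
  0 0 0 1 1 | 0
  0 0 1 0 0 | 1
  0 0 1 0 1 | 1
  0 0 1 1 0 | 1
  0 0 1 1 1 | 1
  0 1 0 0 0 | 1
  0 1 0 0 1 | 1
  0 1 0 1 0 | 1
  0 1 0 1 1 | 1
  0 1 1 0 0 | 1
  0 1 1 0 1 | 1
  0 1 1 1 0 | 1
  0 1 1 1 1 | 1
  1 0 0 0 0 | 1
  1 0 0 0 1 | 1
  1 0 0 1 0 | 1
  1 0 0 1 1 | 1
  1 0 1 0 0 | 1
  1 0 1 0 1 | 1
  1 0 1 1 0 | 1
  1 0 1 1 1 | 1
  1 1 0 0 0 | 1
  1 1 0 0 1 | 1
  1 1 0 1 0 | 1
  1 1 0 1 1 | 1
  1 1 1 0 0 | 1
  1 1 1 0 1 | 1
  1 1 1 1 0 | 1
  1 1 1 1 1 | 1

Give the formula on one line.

(((((a | ~e) | ~d) & ~a) | (a | c)) | (d & b))

  ~e = 10101010101010101010101010101010
  (a | ~e) = 10101010101010101111111111111111
  ~d = 11001100110011001100110011001100
  ((a | ~e) | ~d) = 11101110111011101111111111111111
  ~a = 11111111111111110000000000000000
  (((a | ~e) | ~d) & ~a) = 11101110111011100000000000000000
  (a | c) = 00001111000011111111111111111111
  ((((a | ~e) | ~d) & ~a) | (a | c)) = 11101111111011111111111111111111
  (d & b) = 00000000001100110000000000110011
  (((((a | ~e) | ~d) & ~a) | (a | c)) | (d & b)) = 11101111111111111111111111111111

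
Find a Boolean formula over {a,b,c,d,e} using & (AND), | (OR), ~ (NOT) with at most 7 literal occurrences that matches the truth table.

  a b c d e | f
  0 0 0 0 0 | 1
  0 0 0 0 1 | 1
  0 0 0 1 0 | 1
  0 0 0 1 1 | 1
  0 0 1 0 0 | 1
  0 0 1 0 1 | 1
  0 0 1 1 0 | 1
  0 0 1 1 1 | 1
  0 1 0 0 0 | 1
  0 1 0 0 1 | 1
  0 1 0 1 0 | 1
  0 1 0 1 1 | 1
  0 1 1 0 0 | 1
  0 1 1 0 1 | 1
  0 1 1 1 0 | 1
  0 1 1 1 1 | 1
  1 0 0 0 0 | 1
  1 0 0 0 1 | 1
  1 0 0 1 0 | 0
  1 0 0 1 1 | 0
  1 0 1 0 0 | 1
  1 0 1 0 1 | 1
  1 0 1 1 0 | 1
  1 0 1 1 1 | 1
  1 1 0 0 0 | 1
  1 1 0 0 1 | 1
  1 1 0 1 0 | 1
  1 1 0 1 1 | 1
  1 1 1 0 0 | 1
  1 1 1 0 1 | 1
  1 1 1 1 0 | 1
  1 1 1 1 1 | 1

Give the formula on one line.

((~b & ~d) | ((~a | (b & ~e)) | (c | b)))

  ~b = 11111111000000001111111100000000
  ~d = 11001100110011001100110011001100
  (~b & ~d) = 11001100000000001100110000000000
  ~a = 11111111111111110000000000000000
  ~e = 10101010101010101010101010101010
  (b & ~e) = 00000000101010100000000010101010
  (~a | (b & ~e)) = 11111111111111110000000010101010
  (c | b) = 00001111111111110000111111111111
  ((~a | (b & ~e)) | (c | b)) = 11111111111111110000111111111111
  ((~b & ~d) | ((~a | (b & ~e)) | (c | b))) = 11111111111111111100111111111111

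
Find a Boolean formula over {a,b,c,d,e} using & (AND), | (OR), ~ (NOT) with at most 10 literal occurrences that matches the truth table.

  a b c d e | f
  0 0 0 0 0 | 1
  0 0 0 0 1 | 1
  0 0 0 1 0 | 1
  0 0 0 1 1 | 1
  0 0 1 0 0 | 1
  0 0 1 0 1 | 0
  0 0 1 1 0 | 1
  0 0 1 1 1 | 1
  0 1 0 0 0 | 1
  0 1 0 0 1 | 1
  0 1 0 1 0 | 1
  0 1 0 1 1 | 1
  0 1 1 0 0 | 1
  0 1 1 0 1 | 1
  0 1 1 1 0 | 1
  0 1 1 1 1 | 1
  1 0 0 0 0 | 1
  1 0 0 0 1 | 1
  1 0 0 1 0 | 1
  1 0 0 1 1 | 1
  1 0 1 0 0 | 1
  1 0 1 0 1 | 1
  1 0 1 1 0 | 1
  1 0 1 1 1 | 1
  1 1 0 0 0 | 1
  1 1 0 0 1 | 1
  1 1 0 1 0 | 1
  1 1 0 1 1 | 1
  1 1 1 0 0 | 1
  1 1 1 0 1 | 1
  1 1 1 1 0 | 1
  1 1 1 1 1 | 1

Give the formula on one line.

((d | (a | b)) | ((((~b & (a & ~d)) | b) | ~e) | ~c))

  (a | b) = 00000000111111111111111111111111
  (d | (a | b)) = 00110011111111111111111111111111
  ~b = 11111111000000001111111100000000
  ~d = 11001100110011001100110011001100
  (a & ~d) = 00000000000000001100110011001100
  (~b & (a & ~d)) = 00000000000000001100110000000000
  ((~b & (a & ~d)) | b) = 00000000111111111100110011111111
  ~e = 10101010101010101010101010101010
  (((~b & (a & ~d)) | b) | ~e) = 10101010111111111110111011111111
  ~c = 11110000111100001111000011110000
  ((((~b & (a & ~d)) | b) | ~e) | ~c) = 11111010111111111111111011111111
  ((d | (a | b)) | ((((~b & (a & ~d)) | b) | ~e) | ~c)) = 11111011111111111111111111111111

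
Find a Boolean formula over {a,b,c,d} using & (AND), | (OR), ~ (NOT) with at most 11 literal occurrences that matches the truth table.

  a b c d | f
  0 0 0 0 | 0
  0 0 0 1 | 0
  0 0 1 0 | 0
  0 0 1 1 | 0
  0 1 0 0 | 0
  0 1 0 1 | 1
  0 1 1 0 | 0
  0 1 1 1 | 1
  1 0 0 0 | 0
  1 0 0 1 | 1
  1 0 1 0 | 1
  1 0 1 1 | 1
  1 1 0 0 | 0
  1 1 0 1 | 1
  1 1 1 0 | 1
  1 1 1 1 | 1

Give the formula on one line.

  (d & a) = 0000000001010101
  (c & a) = 0000000000110011
  ((d & a) | (c & a)) = 0000000001110111
  ~a = 1111111100000000
  (((d & a) | (c & a)) | ~a) = 1111111101110111
  (d & b) = 0000010100000101
  ((d & b) | a) = 0000010111111111
  ((((d & a) | (c & a)) | ~a) & ((d & b) | a)) = 0000010101110111

((((d & a) | (c & a)) | ~a) & ((d & b) | a))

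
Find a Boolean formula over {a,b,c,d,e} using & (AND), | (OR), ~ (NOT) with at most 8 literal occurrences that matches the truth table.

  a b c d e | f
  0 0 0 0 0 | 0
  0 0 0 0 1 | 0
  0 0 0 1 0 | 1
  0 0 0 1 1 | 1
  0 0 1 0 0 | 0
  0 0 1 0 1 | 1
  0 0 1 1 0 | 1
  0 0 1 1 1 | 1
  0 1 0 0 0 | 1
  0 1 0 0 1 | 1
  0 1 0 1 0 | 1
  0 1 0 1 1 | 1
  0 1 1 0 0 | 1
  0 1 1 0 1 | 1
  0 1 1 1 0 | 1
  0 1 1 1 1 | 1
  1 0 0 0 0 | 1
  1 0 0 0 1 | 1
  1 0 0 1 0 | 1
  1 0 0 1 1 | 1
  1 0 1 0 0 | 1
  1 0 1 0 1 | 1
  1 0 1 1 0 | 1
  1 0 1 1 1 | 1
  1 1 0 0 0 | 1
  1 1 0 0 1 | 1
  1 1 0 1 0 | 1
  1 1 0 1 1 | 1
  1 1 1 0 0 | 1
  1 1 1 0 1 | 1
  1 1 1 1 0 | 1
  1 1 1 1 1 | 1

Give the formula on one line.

((c & ((c | d) & e)) | (a | (b | d)))

  (c | d) = 00111111001111110011111100111111
  ((c | d) & e) = 00010101000101010001010100010101
  (c & ((c | d) & e)) = 00000101000001010000010100000101
  (b | d) = 00110011111111110011001111111111
  (a | (b | d)) = 00110011111111111111111111111111
  ((c & ((c | d) & e)) | (a | (b | d))) = 00110111111111111111111111111111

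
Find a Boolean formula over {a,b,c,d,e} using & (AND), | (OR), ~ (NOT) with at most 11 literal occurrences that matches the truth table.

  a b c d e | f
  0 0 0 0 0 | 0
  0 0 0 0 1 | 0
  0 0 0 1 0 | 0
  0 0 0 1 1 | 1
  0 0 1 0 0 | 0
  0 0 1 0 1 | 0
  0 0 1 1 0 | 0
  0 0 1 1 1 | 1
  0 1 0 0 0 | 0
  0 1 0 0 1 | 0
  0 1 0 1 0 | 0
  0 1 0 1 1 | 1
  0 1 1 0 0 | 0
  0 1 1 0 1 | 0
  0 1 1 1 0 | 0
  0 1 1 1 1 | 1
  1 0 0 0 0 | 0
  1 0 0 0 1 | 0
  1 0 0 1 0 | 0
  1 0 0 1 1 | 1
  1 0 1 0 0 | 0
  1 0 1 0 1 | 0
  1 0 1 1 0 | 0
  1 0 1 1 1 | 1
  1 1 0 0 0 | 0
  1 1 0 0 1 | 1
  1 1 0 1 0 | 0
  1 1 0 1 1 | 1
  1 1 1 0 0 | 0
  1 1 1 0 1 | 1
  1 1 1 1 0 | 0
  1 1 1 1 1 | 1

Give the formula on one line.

(((~a | (d | b)) & (a | (d | (~e & a)))) & e)

  ~a = 11111111111111110000000000000000
  (d | b) = 00110011111111110011001111111111
  (~a | (d | b)) = 11111111111111110011001111111111
  ~e = 10101010101010101010101010101010
  (~e & a) = 00000000000000001010101010101010
  (d | (~e & a)) = 00110011001100111011101110111011
  (a | (d | (~e & a))) = 00110011001100111111111111111111
  ((~a | (d | b)) & (a | (d | (~e & a)))) = 00110011001100110011001111111111
  (((~a | (d | b)) & (a | (d | (~e & a)))) & e) = 00010001000100010001000101010101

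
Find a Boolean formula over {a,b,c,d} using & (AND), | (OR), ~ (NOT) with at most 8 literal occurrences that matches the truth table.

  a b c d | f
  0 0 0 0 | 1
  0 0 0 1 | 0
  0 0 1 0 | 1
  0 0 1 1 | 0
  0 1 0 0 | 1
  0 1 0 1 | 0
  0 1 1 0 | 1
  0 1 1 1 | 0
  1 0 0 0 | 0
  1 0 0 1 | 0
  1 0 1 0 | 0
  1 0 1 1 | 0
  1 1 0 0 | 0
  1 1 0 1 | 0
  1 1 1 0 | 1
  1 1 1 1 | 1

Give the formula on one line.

  ~a = 1111111100000000
  ~d = 1010101010101010
  (~a & ~d) = 1010101000000000
  (a & b) = 0000000000001111
  (c | d) = 0111011101110111
  ((a & b) & (c | d)) = 0000000000000111
  (((a & b) & (c | d)) & c) = 0000000000000011
  ((~a & ~d) | (((a & b) & (c | d)) & c)) = 1010101000000011

((~a & ~d) | (((a & b) & (c | d)) & c))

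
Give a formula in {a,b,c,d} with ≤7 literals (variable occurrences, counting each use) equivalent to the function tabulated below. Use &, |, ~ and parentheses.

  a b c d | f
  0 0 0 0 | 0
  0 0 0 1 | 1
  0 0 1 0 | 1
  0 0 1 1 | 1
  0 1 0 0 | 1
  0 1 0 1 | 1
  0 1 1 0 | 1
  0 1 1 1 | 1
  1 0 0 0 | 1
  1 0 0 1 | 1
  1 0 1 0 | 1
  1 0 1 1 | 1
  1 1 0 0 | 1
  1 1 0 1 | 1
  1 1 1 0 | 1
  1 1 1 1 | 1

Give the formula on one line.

  ~c = 1100110011001100
  (~c & a) = 0000000011001100
  ~d = 1010101010101010
  (~d & c) = 0010001000100010
  (d | (~d & c)) = 0111011101110111
  ((~c & a) | (d | (~d & c))) = 0111011111111111
  (b | ((~c & a) | (d | (~d & c)))) = 0111111111111111

(b | ((~c & a) | (d | (~d & c))))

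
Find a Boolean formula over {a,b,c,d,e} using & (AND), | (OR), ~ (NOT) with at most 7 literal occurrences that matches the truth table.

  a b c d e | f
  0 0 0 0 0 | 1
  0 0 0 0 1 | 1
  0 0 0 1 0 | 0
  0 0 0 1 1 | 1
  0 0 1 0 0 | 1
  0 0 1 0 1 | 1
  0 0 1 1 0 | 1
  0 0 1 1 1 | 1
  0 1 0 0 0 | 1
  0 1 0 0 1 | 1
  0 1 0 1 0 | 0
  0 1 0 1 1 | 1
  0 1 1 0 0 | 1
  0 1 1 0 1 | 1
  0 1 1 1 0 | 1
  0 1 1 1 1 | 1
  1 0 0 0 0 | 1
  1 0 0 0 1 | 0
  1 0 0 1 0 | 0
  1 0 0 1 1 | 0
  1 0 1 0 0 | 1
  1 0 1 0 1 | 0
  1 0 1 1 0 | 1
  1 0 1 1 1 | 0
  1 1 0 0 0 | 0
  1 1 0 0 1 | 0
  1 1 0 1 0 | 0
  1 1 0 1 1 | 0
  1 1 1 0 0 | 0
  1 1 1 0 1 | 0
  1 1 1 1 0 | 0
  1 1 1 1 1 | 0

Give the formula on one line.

(((~b & ~e) | ~a) & ((c | ~d) | e))

  ~b = 11111111000000001111111100000000
  ~e = 10101010101010101010101010101010
  (~b & ~e) = 10101010000000001010101000000000
  ~a = 11111111111111110000000000000000
  ((~b & ~e) | ~a) = 11111111111111111010101000000000
  ~d = 11001100110011001100110011001100
  (c | ~d) = 11001111110011111100111111001111
  ((c | ~d) | e) = 11011111110111111101111111011111
  (((~b & ~e) | ~a) & ((c | ~d) | e)) = 11011111110111111000101000000000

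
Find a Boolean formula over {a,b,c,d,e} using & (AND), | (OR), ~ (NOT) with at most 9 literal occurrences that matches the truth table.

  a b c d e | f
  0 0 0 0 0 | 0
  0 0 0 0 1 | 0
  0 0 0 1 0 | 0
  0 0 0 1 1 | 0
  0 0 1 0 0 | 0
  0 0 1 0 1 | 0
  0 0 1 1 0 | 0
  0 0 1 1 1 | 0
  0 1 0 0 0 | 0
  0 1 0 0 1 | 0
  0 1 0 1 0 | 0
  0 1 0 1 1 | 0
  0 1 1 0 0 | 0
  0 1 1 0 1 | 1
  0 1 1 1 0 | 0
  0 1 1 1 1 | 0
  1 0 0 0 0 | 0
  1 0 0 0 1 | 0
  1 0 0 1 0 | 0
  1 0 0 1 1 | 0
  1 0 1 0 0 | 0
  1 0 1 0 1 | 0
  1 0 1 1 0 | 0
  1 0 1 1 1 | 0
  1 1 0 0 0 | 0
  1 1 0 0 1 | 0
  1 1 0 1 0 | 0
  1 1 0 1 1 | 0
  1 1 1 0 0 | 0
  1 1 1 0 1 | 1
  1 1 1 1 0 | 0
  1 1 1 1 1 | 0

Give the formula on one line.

  ~c = 11110000111100001111000011110000
  (e | ~c) = 11110101111101011111010111110101
  ~d = 11001100110011001100110011001100
  ((e | ~c) & ~d) = 11000100110001001100010011000100
  (b & ((e | ~c) & ~d)) = 00000000110001000000000011000100
  (~c & ~d) = 11000000110000001100000011000000
  ((b & ((e | ~c) & ~d)) | (~c & ~d)) = 11000000110001001100000011000100
  (c | d) = 00111111001111110011111100111111
  (((b & ((e | ~c) & ~d)) | (~c & ~d)) & (c | d)) = 00000000000001000000000000000100

(((b & ((e | ~c) & ~d)) | (~c & ~d)) & (c | d))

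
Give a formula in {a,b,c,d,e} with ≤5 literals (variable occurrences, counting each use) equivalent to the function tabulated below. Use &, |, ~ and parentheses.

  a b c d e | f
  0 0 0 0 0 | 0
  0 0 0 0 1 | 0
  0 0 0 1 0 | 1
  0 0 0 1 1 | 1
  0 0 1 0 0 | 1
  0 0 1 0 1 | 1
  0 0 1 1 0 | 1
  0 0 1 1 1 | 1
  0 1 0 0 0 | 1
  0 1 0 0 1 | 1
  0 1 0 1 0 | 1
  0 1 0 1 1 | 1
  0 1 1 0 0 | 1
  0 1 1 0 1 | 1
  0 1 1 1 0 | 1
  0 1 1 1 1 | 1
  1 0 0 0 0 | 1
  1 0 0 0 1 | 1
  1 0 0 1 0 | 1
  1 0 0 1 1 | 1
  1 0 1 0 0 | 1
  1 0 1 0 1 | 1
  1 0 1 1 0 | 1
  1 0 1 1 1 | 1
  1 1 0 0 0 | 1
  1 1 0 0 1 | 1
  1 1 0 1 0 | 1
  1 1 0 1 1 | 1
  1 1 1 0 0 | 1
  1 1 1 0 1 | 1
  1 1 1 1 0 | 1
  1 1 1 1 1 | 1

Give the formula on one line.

  ~b = 11111111000000001111111100000000
  (~b & d) = 00110011000000000011001100000000
  ((~b & d) | b) = 00110011111111110011001111111111
  (a | ((~b & d) | b)) = 00110011111111111111111111111111
  ((a | ((~b & d) | b)) | c) = 00111111111111111111111111111111

((a | ((~b & d) | b)) | c)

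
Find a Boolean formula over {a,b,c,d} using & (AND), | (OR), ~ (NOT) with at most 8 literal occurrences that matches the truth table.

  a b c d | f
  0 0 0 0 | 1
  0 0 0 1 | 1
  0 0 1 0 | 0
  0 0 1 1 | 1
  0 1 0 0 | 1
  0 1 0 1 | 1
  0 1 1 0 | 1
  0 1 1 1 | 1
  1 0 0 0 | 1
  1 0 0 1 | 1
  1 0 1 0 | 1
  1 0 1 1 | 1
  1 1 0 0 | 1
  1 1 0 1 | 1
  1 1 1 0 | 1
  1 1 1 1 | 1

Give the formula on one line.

  ~a = 1111111100000000
  (~a | d) = 1111111101010101
  ((~a | d) & b) = 0000111100000101
  ~c = 1100110011001100
  (~a & ~c) = 1100110000000000
  (d & c) = 0001000100010001
  (a | (d & c)) = 0001000111111111
  ((~a & ~c) | (a | (d & c))) = 1101110111111111
  (((~a | d) & b) | ((~a & ~c) | (a | (d & c)))) = 1101111111111111

(((~a | d) & b) | ((~a & ~c) | (a | (d & c))))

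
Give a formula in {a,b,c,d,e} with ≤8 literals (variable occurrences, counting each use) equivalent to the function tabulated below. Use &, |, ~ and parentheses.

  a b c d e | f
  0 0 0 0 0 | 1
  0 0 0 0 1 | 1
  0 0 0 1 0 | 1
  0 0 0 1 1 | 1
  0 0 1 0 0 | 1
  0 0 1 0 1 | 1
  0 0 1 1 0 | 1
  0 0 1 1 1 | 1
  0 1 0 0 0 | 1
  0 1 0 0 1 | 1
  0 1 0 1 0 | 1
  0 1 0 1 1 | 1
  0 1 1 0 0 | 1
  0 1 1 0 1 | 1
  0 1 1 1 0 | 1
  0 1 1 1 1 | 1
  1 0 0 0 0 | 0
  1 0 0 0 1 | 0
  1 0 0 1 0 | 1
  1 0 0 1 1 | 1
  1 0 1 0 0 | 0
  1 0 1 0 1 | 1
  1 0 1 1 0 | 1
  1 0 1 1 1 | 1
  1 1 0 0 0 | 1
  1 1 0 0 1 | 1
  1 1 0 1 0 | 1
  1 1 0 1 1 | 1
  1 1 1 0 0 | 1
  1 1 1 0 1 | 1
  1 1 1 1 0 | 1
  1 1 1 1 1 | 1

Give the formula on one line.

((d | ~a) | (((e & c) | ~a) | b))

  ~a = 11111111111111110000000000000000
  (d | ~a) = 11111111111111110011001100110011
  (e & c) = 00000101000001010000010100000101
  ((e & c) | ~a) = 11111111111111110000010100000101
  (((e & c) | ~a) | b) = 11111111111111110000010111111111
  ((d | ~a) | (((e & c) | ~a) | b)) = 11111111111111110011011111111111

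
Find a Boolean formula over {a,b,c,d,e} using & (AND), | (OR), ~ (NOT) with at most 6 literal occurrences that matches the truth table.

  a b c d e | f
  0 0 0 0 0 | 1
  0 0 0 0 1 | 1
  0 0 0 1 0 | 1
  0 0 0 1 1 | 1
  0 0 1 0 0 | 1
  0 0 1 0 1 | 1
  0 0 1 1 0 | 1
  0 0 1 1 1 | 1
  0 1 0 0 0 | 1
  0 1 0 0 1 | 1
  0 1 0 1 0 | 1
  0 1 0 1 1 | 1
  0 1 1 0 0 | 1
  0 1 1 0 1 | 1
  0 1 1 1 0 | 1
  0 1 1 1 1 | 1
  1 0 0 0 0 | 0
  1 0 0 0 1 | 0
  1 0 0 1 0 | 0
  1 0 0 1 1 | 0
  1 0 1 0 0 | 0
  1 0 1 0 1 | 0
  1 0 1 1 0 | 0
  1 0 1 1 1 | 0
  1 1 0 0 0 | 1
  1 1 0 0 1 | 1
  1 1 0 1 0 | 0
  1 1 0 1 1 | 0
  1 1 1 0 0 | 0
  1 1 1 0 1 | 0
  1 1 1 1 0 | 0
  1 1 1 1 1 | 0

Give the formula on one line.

  ~c = 11110000111100001111000011110000
  ~d = 11001100110011001100110011001100
  (~d & b) = 00000000110011000000000011001100
  (~c & (~d & b)) = 00000000110000000000000011000000
  ~a = 11111111111111110000000000000000
  ((~c & (~d & b)) | ~a) = 11111111111111110000000011000000

((~c & (~d & b)) | ~a)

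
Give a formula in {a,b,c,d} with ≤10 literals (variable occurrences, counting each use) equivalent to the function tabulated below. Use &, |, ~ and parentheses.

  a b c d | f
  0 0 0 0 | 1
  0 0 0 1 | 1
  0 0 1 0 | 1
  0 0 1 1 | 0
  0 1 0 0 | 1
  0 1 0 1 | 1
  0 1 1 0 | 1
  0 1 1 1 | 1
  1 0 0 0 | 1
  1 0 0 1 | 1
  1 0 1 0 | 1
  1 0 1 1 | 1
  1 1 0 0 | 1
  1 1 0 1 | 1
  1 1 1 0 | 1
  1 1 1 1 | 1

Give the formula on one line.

(a | ((~d | (b & d)) | (~c | (~a & b))))

  ~d = 1010101010101010
  (b & d) = 0000010100000101
  (~d | (b & d)) = 1010111110101111
  ~c = 1100110011001100
  ~a = 1111111100000000
  (~a & b) = 0000111100000000
  (~c | (~a & b)) = 1100111111001100
  ((~d | (b & d)) | (~c | (~a & b))) = 1110111111101111
  (a | ((~d | (b & d)) | (~c | (~a & b)))) = 1110111111111111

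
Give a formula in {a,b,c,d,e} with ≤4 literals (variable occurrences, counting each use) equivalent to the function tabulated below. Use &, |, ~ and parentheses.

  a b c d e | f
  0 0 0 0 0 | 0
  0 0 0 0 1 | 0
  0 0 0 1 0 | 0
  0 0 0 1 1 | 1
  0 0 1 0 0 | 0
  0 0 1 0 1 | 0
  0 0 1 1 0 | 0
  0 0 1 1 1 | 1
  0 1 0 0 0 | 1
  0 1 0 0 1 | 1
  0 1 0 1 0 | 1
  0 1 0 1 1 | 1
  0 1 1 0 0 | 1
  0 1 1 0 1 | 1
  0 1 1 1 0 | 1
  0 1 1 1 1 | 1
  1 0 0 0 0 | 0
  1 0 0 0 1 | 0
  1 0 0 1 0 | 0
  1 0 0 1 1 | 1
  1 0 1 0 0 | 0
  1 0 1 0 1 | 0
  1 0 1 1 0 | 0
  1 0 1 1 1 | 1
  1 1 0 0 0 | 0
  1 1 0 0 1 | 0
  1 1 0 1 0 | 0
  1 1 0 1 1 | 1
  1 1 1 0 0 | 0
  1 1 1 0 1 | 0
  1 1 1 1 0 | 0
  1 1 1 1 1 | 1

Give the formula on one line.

  (e & d) = 00010001000100010001000100010001
  ~a = 11111111111111110000000000000000
  (b & ~a) = 00000000111111110000000000000000
  ((e & d) | (b & ~a)) = 00010001111111110001000100010001

((e & d) | (b & ~a))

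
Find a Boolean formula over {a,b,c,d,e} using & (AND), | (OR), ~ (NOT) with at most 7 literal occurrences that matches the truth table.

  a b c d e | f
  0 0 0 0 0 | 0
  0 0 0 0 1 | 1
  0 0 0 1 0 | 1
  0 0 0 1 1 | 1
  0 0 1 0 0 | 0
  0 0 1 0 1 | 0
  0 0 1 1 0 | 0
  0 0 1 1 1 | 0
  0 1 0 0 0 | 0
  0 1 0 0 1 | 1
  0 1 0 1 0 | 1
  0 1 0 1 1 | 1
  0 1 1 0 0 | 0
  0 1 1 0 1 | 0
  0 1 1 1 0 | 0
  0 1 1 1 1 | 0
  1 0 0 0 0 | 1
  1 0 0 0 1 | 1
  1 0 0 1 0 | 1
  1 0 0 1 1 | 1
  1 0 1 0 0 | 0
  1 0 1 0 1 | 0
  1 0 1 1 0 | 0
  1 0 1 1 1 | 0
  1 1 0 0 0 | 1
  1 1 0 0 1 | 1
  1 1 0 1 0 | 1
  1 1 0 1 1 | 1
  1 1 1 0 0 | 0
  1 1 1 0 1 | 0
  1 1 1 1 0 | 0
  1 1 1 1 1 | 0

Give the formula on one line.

  ~c = 11110000111100001111000011110000
  ~d = 11001100110011001100110011001100
  (e | ~d) = 11011101110111011101110111011101
  ((e | ~d) | ~c) = 11111101111111011111110111111101
  (a | e) = 01010101010101011111111111111111
  (((e | ~d) | ~c) & (a | e)) = 01010101010101011111110111111101
  (d | (((e | ~d) | ~c) & (a | e))) = 01110111011101111111111111111111
  (~c & (d | (((e | ~d) | ~c) & (a | e)))) = 01110000011100001111000011110000

(~c & (d | (((e | ~d) | ~c) & (a | e))))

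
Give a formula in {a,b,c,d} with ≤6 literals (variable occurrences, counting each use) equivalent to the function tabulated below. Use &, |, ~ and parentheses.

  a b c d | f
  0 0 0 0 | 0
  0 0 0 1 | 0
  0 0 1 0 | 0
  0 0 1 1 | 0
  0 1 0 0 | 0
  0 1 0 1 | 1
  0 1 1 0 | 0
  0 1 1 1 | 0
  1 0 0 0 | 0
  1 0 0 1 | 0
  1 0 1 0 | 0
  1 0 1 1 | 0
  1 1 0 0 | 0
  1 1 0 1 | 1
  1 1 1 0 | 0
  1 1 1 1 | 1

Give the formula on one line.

  ~c = 1100110011001100
  (a | ~c) = 1100110011111111
  ((a | ~c) & b) = 0000110000001111
  (d | ~c) = 1101110111011101
  (((a | ~c) & b) & (d | ~c)) = 0000110000001101
  (d & (((a | ~c) & b) & (d | ~c))) = 0000010000000101

(d & (((a | ~c) & b) & (d | ~c)))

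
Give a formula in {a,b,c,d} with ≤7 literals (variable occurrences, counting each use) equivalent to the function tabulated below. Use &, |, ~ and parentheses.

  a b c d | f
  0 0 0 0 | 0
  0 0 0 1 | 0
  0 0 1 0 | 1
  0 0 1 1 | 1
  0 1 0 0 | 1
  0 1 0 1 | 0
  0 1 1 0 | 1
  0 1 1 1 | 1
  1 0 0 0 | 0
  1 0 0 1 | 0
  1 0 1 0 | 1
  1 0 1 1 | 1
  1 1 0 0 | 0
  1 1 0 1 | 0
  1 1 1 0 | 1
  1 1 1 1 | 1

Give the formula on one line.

  ~d = 1010101010101010
  ~c = 1100110011001100
  (~d & ~c) = 1000100010001000
  ~a = 1111111100000000
  ((~d & ~c) & ~a) = 1000100000000000
  (b & ((~d & ~c) & ~a)) = 0000100000000000
  ((b & ((~d & ~c) & ~a)) | c) = 0011101100110011

((b & ((~d & ~c) & ~a)) | c)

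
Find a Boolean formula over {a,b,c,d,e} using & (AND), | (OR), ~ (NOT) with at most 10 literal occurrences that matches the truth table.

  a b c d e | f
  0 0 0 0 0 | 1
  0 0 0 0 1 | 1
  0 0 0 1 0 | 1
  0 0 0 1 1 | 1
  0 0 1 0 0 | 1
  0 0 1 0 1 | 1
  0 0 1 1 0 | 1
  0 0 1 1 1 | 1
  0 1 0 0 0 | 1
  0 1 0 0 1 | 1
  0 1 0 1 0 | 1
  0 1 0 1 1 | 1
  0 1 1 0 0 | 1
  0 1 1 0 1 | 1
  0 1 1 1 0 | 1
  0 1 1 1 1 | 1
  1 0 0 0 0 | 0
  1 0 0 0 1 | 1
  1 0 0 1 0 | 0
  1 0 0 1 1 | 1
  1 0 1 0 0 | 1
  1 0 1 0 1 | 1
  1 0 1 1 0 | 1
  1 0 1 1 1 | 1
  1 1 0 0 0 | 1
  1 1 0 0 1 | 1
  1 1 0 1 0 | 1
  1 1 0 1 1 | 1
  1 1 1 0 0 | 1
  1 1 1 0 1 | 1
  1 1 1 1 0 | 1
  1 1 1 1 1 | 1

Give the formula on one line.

  (c | e) = 01011111010111110101111101011111
  ~a = 11111111111111110000000000000000
  (b & d) = 00000000001100110000000000110011
  (~a | (b & d)) = 11111111111111110000000000110011
  ((c | e) | (~a | (b & d))) = 11111111111111110101111101111111
  ~c = 11110000111100001111000011110000
  ~e = 10101010101010101010101010101010
  (~c | ~e) = 11111010111110101111101011111010
  (b & (~c | ~e)) = 00000000111110100000000011111010
  (((c | e) | (~a | (b & d))) | (b & (~c | ~e))) = 11111111111111110101111111111111

(((c | e) | (~a | (b & d))) | (b & (~c | ~e)))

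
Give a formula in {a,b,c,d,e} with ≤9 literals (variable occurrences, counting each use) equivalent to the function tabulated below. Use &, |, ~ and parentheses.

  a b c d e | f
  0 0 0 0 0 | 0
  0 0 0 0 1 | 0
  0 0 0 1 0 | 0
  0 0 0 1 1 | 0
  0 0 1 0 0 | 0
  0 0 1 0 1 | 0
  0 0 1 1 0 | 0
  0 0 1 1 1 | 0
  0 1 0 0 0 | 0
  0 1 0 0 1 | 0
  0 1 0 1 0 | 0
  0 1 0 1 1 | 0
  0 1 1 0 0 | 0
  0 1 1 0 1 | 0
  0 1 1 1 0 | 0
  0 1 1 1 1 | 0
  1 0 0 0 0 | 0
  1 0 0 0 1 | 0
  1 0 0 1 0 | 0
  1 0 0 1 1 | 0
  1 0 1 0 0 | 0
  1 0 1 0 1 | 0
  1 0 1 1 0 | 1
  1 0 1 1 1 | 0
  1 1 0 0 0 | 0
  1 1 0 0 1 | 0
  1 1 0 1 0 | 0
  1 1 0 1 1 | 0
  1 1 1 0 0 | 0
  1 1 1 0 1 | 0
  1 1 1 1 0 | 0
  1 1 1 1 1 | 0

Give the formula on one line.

  ~e = 10101010101010101010101010101010
  (~e & d) = 00100010001000100010001000100010
  ~b = 11111111000000001111111100000000
  (d & ~b) = 00110011000000000011001100000000
  ~d = 11001100110011001100110011001100
  ((d & ~b) | ~d) = 11111111110011001111111111001100
  (a & d) = 00000000000000000011001100110011
  (((d & ~b) | ~d) & (a & d)) = 00000000000000000011001100000000
  (c & (((d & ~b) | ~d) & (a & d))) = 00000000000000000000001100000000
  ((~e & d) & (c & (((d & ~b) | ~d) & (a & d)))) = 00000000000000000000001000000000

((~e & d) & (c & (((d & ~b) | ~d) & (a & d))))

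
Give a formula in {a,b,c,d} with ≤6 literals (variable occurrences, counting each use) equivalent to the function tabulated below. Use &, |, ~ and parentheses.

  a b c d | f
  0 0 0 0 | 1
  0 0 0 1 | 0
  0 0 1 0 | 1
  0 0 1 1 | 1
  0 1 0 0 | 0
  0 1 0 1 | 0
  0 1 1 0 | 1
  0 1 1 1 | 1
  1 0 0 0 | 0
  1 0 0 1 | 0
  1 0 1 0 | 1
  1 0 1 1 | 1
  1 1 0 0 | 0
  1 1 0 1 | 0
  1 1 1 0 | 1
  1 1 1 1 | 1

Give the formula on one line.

  ~a = 1111111100000000
  (~a | c) = 1111111100110011
  ~b = 1111000011110000
  (d | ~b) = 1111010111110101
  ~d = 1010101010101010
  ((d | ~b) & ~d) = 1010000010100000
  (c | ((d | ~b) & ~d)) = 1011001110110011
  ((~a | c) & (c | ((d | ~b) & ~d))) = 1011001100110011

((~a | c) & (c | ((d | ~b) & ~d)))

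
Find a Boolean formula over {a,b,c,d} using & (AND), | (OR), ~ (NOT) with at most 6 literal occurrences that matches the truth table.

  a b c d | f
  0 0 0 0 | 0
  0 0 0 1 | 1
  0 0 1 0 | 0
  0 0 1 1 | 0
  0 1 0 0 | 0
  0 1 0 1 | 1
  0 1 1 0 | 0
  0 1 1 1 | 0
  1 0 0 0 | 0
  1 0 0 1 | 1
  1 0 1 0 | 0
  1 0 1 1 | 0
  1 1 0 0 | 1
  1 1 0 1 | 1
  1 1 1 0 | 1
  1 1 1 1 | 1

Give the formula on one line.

  (c | d) = 0111011101110111
  ~c = 1100110011001100
  ((c | d) & ~c) = 0100010001000100
  (a & b) = 0000000000001111
  (((c | d) & ~c) | (a & b)) = 0100010001001111

(((c | d) & ~c) | (a & b))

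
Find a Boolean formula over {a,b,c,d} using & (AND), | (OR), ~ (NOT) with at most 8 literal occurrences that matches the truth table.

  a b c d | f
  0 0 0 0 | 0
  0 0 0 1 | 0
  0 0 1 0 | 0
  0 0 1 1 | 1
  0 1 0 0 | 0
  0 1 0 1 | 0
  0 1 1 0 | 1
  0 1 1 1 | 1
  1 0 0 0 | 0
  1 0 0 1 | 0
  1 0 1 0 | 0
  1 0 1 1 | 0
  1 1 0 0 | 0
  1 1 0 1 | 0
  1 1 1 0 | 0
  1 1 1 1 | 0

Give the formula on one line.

(((~d & (b | ~c)) | (d & c)) & (c & ~a))

  ~d = 1010101010101010
  ~c = 1100110011001100
  (b | ~c) = 1100111111001111
  (~d & (b | ~c)) = 1000101010001010
  (d & c) = 0001000100010001
  ((~d & (b | ~c)) | (d & c)) = 1001101110011011
  ~a = 1111111100000000
  (c & ~a) = 0011001100000000
  (((~d & (b | ~c)) | (d & c)) & (c & ~a)) = 0001001100000000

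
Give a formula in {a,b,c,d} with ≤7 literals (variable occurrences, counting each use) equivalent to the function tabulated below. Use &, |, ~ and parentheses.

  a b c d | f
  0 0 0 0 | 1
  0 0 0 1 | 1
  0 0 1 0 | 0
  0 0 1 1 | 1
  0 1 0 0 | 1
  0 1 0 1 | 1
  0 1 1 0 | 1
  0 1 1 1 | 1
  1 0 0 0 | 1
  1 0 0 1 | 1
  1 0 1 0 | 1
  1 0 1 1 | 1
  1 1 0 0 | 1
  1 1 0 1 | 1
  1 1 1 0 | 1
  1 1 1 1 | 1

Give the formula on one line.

(((b | (~a & (~c | d))) | (~b & d)) | a)

  ~a = 1111111100000000
  ~c = 1100110011001100
  (~c | d) = 1101110111011101
  (~a & (~c | d)) = 1101110100000000
  (b | (~a & (~c | d))) = 1101111100001111
  ~b = 1111000011110000
  (~b & d) = 0101000001010000
  ((b | (~a & (~c | d))) | (~b & d)) = 1101111101011111
  (((b | (~a & (~c | d))) | (~b & d)) | a) = 1101111111111111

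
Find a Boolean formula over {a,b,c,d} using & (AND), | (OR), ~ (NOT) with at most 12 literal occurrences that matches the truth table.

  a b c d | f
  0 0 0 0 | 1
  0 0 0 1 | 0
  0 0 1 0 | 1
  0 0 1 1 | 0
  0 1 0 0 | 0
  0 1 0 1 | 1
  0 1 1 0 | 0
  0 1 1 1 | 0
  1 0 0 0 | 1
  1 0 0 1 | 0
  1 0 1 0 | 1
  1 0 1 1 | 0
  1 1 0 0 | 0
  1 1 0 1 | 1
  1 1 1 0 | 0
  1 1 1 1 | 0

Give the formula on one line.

  ~b = 1111000011110000
  (a & b) = 0000000000001111
  ~d = 1010101010101010
  (~d & ~b) = 1010000010100000
  ((a & b) | (~d & ~b)) = 1010000010101111
  (~b & ((a & b) | (~d & ~b))) = 1010000010100000
  (~b | d) = 1111010111110101
  ((~b | d) & b) = 0000010100000101
  ~c = 1100110011001100
  (((~b | d) & b) & ~c) = 0000010000000100
  ((~b & ((a & b) | (~d & ~b))) | (((~b | d) & b) & ~c)) = 1010010010100100

((~b & ((a & b) | (~d & ~b))) | (((~b | d) & b) & ~c))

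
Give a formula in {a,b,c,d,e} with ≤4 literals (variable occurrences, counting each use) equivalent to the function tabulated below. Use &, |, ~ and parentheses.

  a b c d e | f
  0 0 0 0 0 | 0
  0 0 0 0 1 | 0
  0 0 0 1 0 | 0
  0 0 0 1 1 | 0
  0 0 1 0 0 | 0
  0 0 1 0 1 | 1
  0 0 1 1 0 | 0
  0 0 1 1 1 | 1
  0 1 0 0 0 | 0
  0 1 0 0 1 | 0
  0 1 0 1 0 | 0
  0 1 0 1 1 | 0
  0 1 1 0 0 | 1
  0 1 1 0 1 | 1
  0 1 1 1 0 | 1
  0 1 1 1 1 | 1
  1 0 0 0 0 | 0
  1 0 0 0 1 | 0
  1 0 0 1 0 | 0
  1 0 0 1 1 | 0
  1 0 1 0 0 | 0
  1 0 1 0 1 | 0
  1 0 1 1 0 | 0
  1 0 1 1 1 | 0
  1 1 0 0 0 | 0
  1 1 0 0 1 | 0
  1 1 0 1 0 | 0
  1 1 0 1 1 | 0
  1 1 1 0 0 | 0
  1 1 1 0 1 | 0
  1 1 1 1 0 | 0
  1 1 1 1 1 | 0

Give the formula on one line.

(((e | b) & c) & ~a)

  (e | b) = 01010101111111110101010111111111
  ((e | b) & c) = 00000101000011110000010100001111
  ~a = 11111111111111110000000000000000
  (((e | b) & c) & ~a) = 00000101000011110000000000000000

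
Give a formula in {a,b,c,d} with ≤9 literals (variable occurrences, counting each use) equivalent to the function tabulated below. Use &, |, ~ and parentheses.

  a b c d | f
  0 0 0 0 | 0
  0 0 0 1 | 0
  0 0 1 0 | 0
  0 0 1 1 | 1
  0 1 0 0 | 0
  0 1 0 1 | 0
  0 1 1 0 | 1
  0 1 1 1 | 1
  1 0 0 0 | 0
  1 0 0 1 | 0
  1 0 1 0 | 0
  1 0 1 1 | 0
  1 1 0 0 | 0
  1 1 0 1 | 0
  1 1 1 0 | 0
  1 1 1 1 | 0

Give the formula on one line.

(((d | a) | (b | a)) & (~a & (c | (b & a))))

  (d | a) = 0101010111111111
  (b | a) = 0000111111111111
  ((d | a) | (b | a)) = 0101111111111111
  ~a = 1111111100000000
  (b & a) = 0000000000001111
  (c | (b & a)) = 0011001100111111
  (~a & (c | (b & a))) = 0011001100000000
  (((d | a) | (b | a)) & (~a & (c | (b & a)))) = 0001001100000000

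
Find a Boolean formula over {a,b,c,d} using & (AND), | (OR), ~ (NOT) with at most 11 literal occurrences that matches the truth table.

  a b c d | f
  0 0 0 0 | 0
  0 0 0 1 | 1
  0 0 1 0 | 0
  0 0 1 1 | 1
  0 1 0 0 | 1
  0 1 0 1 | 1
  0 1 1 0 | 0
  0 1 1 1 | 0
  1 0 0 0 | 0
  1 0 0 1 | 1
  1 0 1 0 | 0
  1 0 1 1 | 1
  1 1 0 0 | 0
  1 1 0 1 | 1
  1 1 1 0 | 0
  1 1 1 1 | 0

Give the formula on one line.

  ~c = 1100110011001100
  ~a = 1111111100000000
  ~d = 1010101010101010
  (~a & ~d) = 1010101000000000
  ((~a & ~d) | d) = 1111111101010101
  (~c & ((~a & ~d) | d)) = 1100110001000100
  (~c & b) = 0000110000001100
  ((~c & b) | a) = 0000110011111111
  ((~c & ((~a & ~d) | d)) & ((~c & b) | a)) = 0000110001000100
  ~b = 1111000011110000
  (~b & d) = 0101000001010000
  (((~c & ((~a & ~d) | d)) & ((~c & b) | a)) | (~b & d)) = 0101110001010100

(((~c & ((~a & ~d) | d)) & ((~c & b) | a)) | (~b & d))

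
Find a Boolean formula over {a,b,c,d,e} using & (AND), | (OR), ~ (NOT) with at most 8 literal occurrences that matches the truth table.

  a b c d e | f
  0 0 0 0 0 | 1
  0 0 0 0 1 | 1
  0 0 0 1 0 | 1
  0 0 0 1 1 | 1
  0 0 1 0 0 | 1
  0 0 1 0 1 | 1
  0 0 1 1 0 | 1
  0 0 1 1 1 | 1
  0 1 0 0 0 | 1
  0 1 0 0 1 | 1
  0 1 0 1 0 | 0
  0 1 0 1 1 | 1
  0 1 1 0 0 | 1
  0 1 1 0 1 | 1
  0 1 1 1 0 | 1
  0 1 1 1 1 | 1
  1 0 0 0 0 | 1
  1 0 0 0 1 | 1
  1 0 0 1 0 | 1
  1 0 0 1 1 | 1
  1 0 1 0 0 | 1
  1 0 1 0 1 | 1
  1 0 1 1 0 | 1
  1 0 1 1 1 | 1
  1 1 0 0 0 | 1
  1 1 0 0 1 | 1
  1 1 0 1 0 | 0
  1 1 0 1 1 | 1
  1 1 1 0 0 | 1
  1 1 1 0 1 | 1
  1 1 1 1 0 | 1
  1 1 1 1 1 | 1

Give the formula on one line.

((c | (~e & ~b)) | (e | ~d))

  ~e = 10101010101010101010101010101010
  ~b = 11111111000000001111111100000000
  (~e & ~b) = 10101010000000001010101000000000
  (c | (~e & ~b)) = 10101111000011111010111100001111
  ~d = 11001100110011001100110011001100
  (e | ~d) = 11011101110111011101110111011101
  ((c | (~e & ~b)) | (e | ~d)) = 11111111110111111111111111011111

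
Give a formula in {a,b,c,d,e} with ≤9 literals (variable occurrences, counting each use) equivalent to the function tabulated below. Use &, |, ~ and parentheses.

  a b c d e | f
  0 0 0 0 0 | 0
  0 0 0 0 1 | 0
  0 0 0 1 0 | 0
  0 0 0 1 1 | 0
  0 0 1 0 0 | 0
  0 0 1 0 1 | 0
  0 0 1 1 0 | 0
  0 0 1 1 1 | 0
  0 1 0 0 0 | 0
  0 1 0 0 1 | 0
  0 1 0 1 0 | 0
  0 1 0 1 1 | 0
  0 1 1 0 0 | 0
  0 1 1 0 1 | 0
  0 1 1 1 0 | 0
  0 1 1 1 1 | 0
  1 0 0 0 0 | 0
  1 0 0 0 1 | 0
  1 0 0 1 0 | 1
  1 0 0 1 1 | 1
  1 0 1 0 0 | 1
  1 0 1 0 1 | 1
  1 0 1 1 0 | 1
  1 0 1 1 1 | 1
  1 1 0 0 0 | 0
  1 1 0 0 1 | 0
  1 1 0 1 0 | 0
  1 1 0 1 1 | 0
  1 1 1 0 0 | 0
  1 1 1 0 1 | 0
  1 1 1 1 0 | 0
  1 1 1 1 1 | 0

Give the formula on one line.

(((c & (d & ~e)) | ((d | c) & a)) & (~b & a))

  ~e = 10101010101010101010101010101010
  (d & ~e) = 00100010001000100010001000100010
  (c & (d & ~e)) = 00000010000000100000001000000010
  (d | c) = 00111111001111110011111100111111
  ((d | c) & a) = 00000000000000000011111100111111
  ((c & (d & ~e)) | ((d | c) & a)) = 00000010000000100011111100111111
  ~b = 11111111000000001111111100000000
  (~b & a) = 00000000000000001111111100000000
  (((c & (d & ~e)) | ((d | c) & a)) & (~b & a)) = 00000000000000000011111100000000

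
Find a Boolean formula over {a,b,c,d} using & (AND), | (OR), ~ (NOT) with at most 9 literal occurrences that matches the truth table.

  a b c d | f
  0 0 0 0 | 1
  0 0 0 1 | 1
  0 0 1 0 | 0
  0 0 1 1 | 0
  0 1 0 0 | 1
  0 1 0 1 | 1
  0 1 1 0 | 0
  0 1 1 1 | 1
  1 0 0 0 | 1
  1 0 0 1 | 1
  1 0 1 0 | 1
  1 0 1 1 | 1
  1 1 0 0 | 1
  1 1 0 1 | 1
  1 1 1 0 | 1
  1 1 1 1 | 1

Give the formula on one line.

  (a & b) = 0000000000001111
  ~c = 1100110011001100
  ((a & b) & ~c) = 0000000000001100
  (c & b) = 0000001100000011
  (((a & b) & ~c) | (c & b)) = 0000001100001111
  ((((a & b) & ~c) | (c & b)) | ~c) = 1100111111001111
  (d | ~c) = 1101110111011101
  (((((a & b) & ~c) | (c & b)) | ~c) & (d | ~c)) = 1100110111001101
  (a | (((((a & b) & ~c) | (c & b)) | ~c) & (d | ~c))) = 1100110111111111

(a | (((((a & b) & ~c) | (c & b)) | ~c) & (d | ~c)))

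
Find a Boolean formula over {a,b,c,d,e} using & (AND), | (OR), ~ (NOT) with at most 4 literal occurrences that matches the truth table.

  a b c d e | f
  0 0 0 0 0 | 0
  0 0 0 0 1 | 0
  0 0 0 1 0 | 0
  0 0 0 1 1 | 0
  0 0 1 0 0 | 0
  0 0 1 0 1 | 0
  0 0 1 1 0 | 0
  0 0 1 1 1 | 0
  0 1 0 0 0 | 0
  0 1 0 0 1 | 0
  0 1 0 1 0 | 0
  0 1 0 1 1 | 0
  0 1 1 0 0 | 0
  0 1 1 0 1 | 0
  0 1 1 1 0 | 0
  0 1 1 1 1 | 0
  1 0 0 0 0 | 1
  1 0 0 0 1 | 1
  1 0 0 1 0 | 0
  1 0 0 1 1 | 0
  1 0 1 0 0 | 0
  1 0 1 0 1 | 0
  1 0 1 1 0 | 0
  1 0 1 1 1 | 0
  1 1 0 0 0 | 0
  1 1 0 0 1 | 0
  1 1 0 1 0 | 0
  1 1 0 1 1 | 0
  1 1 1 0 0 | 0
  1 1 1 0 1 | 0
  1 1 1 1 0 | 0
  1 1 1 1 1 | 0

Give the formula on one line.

  ~c = 11110000111100001111000011110000
  ~b = 11111111000000001111111100000000
  (a & ~b) = 00000000000000001111111100000000
  (~c & (a & ~b)) = 00000000000000001111000000000000
  ~d = 11001100110011001100110011001100
  ((~c & (a & ~b)) & ~d) = 00000000000000001100000000000000

((~c & (a & ~b)) & ~d)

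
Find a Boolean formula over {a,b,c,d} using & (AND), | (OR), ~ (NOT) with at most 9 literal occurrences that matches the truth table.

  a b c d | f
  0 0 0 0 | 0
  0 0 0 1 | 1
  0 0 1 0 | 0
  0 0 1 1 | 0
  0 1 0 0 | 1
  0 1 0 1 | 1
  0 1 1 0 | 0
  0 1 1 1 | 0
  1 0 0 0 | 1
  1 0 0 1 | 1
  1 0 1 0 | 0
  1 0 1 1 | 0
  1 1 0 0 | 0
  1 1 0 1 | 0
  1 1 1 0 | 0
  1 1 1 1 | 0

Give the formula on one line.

(((~a | ~b) & (b | (d | a))) & ~c)

  ~a = 1111111100000000
  ~b = 1111000011110000
  (~a | ~b) = 1111111111110000
  (d | a) = 0101010111111111
  (b | (d | a)) = 0101111111111111
  ((~a | ~b) & (b | (d | a))) = 0101111111110000
  ~c = 1100110011001100
  (((~a | ~b) & (b | (d | a))) & ~c) = 0100110011000000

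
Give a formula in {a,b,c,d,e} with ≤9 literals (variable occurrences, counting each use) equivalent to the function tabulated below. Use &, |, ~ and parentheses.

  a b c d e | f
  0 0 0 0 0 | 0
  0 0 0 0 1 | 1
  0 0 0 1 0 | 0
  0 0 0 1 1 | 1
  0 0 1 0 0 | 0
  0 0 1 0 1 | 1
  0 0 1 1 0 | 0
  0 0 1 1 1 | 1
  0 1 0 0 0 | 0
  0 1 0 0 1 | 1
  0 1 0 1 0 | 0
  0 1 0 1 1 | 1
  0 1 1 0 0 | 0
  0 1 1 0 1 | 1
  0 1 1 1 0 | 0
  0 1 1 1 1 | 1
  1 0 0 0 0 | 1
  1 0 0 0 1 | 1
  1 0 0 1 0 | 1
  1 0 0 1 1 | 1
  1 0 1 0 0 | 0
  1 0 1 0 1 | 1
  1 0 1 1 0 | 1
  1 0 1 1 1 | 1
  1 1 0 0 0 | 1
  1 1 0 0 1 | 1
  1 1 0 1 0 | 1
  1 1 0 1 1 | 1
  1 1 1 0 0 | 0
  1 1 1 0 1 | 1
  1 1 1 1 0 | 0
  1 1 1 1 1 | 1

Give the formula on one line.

  ~c = 11110000111100001111000011110000
  (~c & a) = 00000000000000001111000011110000
  (c & e) = 00000101000001010000010100000101
  (d | (c & e)) = 00110111001101110011011100110111
  ~b = 11111111000000001111111100000000
  (~b | e) = 11111111010101011111111101010101
  ((d | (c & e)) & (~b | e)) = 00110111000101010011011100010101
  ((~c & a) | ((d | (c & e)) & (~b | e))) = 00110111000101011111011111110101
  (a & ((~c & a) | ((d | (c & e)) & (~b | e)))) = 00000000000000001111011111110101
  ((a & ((~c & a) | ((d | (c & e)) & (~b | e)))) | e) = 01010101010101011111011111110101

((a & ((~c & a) | ((d | (c & e)) & (~b | e)))) | e)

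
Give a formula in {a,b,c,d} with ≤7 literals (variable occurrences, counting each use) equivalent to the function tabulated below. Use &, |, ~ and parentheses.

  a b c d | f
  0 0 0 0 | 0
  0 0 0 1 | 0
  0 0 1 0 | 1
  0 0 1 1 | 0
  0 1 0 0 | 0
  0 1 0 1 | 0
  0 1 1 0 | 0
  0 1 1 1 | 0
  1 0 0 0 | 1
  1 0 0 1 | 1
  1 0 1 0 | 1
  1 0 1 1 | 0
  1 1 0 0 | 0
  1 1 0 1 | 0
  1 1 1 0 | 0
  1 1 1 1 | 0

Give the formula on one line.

(((~b & a) & ~c) | ((c & ~b) & ~d))

  ~b = 1111000011110000
  (~b & a) = 0000000011110000
  ~c = 1100110011001100
  ((~b & a) & ~c) = 0000000011000000
  (c & ~b) = 0011000000110000
  ~d = 1010101010101010
  ((c & ~b) & ~d) = 0010000000100000
  (((~b & a) & ~c) | ((c & ~b) & ~d)) = 0010000011100000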